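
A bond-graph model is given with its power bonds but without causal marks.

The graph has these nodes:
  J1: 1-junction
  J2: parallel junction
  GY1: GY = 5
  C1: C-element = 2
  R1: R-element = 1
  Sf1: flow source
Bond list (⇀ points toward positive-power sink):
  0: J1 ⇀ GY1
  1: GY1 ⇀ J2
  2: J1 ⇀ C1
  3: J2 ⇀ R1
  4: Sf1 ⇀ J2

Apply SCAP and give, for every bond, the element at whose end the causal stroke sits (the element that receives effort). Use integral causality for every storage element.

b0 |GY1
b1 |GY1
b2 |J1
b3 |J2
b4 |Sf1

b4 stroke→Sf1  (source Sf1 imposes f)
b2 stroke→J1  (C1: C, integral causality)
b0 stroke→GY1  (J1: last free bond brings flow in)
b1 stroke→GY1  (GY1: gyrator matches bond 0)
b3 stroke→J2  (closing 0-jn rule on J2)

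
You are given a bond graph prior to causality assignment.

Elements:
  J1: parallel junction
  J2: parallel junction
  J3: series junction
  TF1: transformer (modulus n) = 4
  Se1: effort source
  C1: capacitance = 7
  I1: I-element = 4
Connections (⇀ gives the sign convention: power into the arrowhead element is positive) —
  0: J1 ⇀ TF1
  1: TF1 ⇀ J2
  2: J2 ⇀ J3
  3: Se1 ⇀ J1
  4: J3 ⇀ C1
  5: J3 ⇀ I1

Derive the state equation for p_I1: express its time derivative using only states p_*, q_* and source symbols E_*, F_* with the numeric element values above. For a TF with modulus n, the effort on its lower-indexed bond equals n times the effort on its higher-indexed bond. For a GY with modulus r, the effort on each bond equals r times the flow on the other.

dp_I1/dt = E_Se1/4 - q_C1/7

β3 stroke→J1  (Se1 fixes effort; stroke away)
β0 stroke→TF1  (J1 effort already set via bond 3)
β1 stroke→J2  (through TF1, causality passes straight; one stroke at TF1)
β2 stroke→J3  (J2: bond 1 brought effort, rest push out)
β4 stroke→J3  (prefer integral on C1)
β5 stroke→I1  (J3 needs exactly one f-in)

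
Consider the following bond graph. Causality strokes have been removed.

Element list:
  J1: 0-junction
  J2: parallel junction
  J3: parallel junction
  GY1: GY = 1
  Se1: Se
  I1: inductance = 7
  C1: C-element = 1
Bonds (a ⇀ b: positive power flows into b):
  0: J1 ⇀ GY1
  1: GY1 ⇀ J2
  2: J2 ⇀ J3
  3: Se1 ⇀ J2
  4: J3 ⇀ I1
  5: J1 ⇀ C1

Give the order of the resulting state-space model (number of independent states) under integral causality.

bond 3 stroke→J2  (Se1 fixes effort; stroke away)
bond 1 stroke→GY1  (J2: bond 3 brought effort, rest push out)
bond 2 stroke→J3  (J2 effort already set via bond 3)
bond 4 stroke→I1  (J3: bond 2 brought effort, rest push out)
bond 0 stroke→GY1  (GY1 both-in/both-out from 1)
bond 5 stroke→J1  (J1 needs exactly one e-in)

2  (C1, I1 all integral)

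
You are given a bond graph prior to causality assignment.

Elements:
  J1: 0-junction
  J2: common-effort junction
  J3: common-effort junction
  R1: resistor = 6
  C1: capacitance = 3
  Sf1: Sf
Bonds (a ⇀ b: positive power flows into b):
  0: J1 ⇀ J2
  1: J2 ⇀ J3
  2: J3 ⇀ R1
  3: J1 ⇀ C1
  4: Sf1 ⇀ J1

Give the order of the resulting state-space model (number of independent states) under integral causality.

1  (C1 all integral)

#4 |Sf1  (Sf1 fixes flow; stroke at Sf1)
#3 |J1  (C1 outputs effort q/C1)
#0 |J2  (common-e at J1 fixed by 3)
#1 |J3  (J2 effort already set via bond 0)
#2 |R1  (J3 effort already set via bond 1)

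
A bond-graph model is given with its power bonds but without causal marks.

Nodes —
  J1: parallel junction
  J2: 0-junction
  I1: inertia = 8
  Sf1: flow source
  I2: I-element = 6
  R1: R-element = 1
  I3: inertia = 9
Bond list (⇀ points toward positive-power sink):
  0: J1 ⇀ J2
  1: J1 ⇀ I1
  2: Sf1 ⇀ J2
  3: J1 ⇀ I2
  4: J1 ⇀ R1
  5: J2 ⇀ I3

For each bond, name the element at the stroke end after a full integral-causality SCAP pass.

#0 |J2
#1 |I1
#2 |Sf1
#3 |I2
#4 |J1
#5 |I3

β2 stroke→Sf1  (source Sf1 imposes f)
β1 stroke→I1  (I1: I, integral causality)
β3 stroke→I2  (I2: I, integral causality)
β5 stroke→I3  (I3 integral (f out))
β0 stroke→J2  (only one effort-in slot at J2)
β4 stroke→J1  (J1 needs exactly one e-in)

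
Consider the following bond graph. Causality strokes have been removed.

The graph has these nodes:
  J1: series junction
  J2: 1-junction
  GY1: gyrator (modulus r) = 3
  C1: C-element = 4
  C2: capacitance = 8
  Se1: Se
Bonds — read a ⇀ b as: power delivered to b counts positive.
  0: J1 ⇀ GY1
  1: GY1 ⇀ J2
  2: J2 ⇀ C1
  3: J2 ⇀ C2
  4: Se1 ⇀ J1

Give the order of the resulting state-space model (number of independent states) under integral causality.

b4 |J1  (source Se1 imposes e)
b0 |GY1  (J1: last free bond brings flow in)
b1 |GY1  (GY1: gyrator matches bond 0)
b2 |J2  (J2: bond 1 brought flow, rest push out)
b3 |J2  (J2: bond 1 brought flow, rest push out)

2  (C1, C2 all integral)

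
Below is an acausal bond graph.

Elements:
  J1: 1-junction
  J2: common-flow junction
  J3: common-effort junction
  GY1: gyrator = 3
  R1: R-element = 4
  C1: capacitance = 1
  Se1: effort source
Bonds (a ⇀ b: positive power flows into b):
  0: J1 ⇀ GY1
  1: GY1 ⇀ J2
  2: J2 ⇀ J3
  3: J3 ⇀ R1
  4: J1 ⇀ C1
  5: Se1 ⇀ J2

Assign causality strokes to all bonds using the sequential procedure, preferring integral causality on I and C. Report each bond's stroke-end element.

#5 stroke→J2  (Se1 fixes effort; stroke away)
#4 stroke→J1  (C1 integral (e out))
#0 stroke→GY1  (closing 1-jn rule on J1)
#1 stroke→GY1  (through GY1, causality inverts; strokes same side of GY1)
#2 stroke→J2  (1-jn J2 has f-setter on 1)
#3 stroke→J3  (only one effort-in slot at J3)

bond 0 stroke→GY1
bond 1 stroke→GY1
bond 2 stroke→J2
bond 3 stroke→J3
bond 4 stroke→J1
bond 5 stroke→J2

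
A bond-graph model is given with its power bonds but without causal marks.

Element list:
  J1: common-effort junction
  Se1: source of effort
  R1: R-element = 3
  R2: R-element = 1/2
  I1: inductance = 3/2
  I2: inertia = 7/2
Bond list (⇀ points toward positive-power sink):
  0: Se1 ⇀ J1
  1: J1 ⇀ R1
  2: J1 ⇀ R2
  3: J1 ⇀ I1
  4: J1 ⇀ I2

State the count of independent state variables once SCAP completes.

bond 0 stroke at J1  (Se1: effort source, stroke at far end)
bond 1 stroke at R1  (J1: bond 0 brought effort, rest push out)
bond 2 stroke at R2  (J1: bond 0 brought effort, rest push out)
bond 3 stroke at I1  (J1: bond 0 brought effort, rest push out)
bond 4 stroke at I2  (J1 effort already set via bond 0)

2  (I1, I2 all integral)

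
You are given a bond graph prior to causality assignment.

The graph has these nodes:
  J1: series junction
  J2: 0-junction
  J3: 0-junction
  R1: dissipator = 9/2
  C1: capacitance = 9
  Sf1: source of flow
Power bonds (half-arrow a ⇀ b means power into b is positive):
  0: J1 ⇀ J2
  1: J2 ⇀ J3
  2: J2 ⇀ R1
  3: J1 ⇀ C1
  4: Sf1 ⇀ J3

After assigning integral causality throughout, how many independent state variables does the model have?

1  (C1 all integral)

bond 4 stroke→Sf1  (Sf1: flow source, stroke at near end)
bond 1 stroke→J3  (J3: last free bond brings effort in)
bond 3 stroke→J1  (C1 outputs effort q/C1)
bond 0 stroke→J2  (closing 1-jn rule on J1)
bond 2 stroke→R1  (common-e at J2 fixed by 0)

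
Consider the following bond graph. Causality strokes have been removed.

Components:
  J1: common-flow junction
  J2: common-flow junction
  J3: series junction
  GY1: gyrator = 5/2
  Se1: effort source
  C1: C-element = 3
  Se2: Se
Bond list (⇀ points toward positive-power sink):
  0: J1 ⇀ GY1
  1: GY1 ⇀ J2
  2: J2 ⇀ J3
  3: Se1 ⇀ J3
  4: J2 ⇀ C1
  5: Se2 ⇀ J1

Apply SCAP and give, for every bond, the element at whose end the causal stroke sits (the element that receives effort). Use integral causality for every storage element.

β3 stroke→J3  (Se1: effort source, stroke at far end)
β5 stroke→J1  (Se2 fixes effort; stroke away)
β0 stroke→GY1  (closing 1-jn rule on J1)
β2 stroke→J2  (only one flow-in slot at J3)
β1 stroke→GY1  (GY1 both-in/both-out from 0)
β4 stroke→J2  (1-jn J2 has f-setter on 1)

bond 0 stroke→GY1
bond 1 stroke→GY1
bond 2 stroke→J2
bond 3 stroke→J3
bond 4 stroke→J2
bond 5 stroke→J1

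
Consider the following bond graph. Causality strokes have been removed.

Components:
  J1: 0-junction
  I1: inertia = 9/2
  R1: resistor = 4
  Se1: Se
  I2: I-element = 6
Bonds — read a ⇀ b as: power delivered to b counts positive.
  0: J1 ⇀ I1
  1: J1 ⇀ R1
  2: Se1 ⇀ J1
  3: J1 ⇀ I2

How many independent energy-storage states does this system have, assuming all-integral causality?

β2 →J1  (Se1 fixes effort; stroke away)
β0 →I1  (J1 effort already set via bond 2)
β1 →R1  (common-e at J1 fixed by 2)
β3 →I2  (J1: bond 2 brought effort, rest push out)

2  (I1, I2 all integral)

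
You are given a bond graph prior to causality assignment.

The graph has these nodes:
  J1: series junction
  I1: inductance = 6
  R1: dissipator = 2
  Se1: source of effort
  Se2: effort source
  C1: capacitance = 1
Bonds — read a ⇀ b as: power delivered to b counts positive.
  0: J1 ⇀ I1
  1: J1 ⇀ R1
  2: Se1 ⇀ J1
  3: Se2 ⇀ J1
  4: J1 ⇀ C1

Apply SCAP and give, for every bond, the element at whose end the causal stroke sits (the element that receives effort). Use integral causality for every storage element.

bond 0 stroke at I1
bond 1 stroke at J1
bond 2 stroke at J1
bond 3 stroke at J1
bond 4 stroke at J1

b2 →J1  (Se1 fixes effort; stroke away)
b3 →J1  (Se2 fixes effort; stroke away)
b0 →I1  (I1 outputs flow p/I1)
b1 →J1  (1-jn J1 has f-setter on 0)
b4 →J1  (J1 flow already set via bond 0)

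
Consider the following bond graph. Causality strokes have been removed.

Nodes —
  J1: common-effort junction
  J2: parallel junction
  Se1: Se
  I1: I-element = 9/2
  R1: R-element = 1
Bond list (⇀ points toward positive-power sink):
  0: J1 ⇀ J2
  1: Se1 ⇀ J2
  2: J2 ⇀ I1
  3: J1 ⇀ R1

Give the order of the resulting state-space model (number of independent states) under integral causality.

1  (I1 all integral)

bond 1 →J2  (source Se1 imposes e)
bond 0 →J1  (J2 effort already set via bond 1)
bond 2 →I1  (0-jn J2 has e-setter on 1)
bond 3 →R1  (J1 effort already set via bond 0)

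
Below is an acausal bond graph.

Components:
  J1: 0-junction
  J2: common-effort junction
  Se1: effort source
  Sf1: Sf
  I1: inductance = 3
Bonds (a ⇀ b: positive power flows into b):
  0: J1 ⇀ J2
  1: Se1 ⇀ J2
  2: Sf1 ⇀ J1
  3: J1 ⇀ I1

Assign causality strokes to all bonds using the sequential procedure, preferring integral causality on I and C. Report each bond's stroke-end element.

#1 →J2  (source Se1 imposes e)
#2 →Sf1  (source Sf1 imposes f)
#0 →J1  (0-jn J2 has e-setter on 1)
#3 →I1  (J1: bond 0 brought effort, rest push out)

β0 →J1
β1 →J2
β2 →Sf1
β3 →I1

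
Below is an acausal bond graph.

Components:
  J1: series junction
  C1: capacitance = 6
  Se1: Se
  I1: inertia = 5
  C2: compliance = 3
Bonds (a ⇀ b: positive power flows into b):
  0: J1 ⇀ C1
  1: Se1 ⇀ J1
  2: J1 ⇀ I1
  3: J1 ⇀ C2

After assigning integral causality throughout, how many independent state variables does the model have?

b1 →J1  (Se1 (Se) sets effort on bond)
b0 →J1  (C1 integral (e out))
b2 →I1  (I1 integral (f out))
b3 →J1  (J1 flow already set via bond 2)

3  (C1, C2, I1 all integral)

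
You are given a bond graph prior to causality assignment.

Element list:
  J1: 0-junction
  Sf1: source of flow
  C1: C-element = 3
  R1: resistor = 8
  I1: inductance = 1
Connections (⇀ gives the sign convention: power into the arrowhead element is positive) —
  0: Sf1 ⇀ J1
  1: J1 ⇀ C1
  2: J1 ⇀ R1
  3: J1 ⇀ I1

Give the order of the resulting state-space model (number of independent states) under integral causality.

bond 0 |Sf1  (Sf1 (Sf) sets flow on bond)
bond 1 |J1  (C1 outputs effort q/C1)
bond 2 |R1  (J1 effort already set via bond 1)
bond 3 |I1  (J1: bond 1 brought effort, rest push out)

2  (C1, I1 all integral)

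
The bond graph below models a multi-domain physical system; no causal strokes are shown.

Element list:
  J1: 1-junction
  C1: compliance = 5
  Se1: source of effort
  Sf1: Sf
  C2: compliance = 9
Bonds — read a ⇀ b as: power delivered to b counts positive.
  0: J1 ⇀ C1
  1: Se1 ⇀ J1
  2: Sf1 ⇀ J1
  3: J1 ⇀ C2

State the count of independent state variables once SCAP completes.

b1 stroke→J1  (Se1 (Se) sets effort on bond)
b2 stroke→Sf1  (Sf1 (Sf) sets flow on bond)
b0 stroke→J1  (J1 flow already set via bond 2)
b3 stroke→J1  (common-f at J1 fixed by 2)

2  (C1, C2 all integral)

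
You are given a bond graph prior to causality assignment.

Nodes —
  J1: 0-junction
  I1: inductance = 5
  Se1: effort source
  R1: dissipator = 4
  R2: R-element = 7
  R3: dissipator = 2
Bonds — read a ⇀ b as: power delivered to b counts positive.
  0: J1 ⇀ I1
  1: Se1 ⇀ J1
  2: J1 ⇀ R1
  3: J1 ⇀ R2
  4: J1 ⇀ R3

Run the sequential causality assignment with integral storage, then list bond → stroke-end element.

#1 →J1  (Se1: effort source, stroke at far end)
#0 →I1  (0-jn J1 has e-setter on 1)
#2 →R1  (J1 effort already set via bond 1)
#3 →R2  (J1: bond 1 brought effort, rest push out)
#4 →R3  (common-e at J1 fixed by 1)

β0 stroke→I1
β1 stroke→J1
β2 stroke→R1
β3 stroke→R2
β4 stroke→R3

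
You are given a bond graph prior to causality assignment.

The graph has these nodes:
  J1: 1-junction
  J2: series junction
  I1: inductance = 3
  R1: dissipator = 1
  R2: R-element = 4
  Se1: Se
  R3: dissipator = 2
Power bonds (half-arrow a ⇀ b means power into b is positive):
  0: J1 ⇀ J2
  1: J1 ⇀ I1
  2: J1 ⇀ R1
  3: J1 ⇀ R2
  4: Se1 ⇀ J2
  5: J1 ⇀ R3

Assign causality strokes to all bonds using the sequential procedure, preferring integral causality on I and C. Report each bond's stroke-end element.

b0 stroke→J1
b1 stroke→I1
b2 stroke→J1
b3 stroke→J1
b4 stroke→J2
b5 stroke→J1

β4 stroke at J2  (Se1 fixes effort; stroke away)
β0 stroke at J1  (J2: last free bond brings flow in)
β1 stroke at I1  (I1: I, integral causality)
β2 stroke at J1  (common-f at J1 fixed by 1)
β3 stroke at J1  (J1 flow already set via bond 1)
β5 stroke at J1  (J1 flow already set via bond 1)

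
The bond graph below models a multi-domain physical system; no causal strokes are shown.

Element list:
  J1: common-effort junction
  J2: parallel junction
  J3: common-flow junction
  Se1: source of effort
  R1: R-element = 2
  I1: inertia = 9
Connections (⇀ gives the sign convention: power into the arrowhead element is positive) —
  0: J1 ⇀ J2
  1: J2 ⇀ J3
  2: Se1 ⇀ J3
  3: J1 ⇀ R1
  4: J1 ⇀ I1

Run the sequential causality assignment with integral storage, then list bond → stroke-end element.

b2 stroke→J3  (Se1: effort source, stroke at far end)
b1 stroke→J2  (only one flow-in slot at J3)
b0 stroke→J1  (J2: bond 1 brought effort, rest push out)
b3 stroke→R1  (J1: bond 0 brought effort, rest push out)
b4 stroke→I1  (common-e at J1 fixed by 0)

bond 0 stroke→J1
bond 1 stroke→J2
bond 2 stroke→J3
bond 3 stroke→R1
bond 4 stroke→I1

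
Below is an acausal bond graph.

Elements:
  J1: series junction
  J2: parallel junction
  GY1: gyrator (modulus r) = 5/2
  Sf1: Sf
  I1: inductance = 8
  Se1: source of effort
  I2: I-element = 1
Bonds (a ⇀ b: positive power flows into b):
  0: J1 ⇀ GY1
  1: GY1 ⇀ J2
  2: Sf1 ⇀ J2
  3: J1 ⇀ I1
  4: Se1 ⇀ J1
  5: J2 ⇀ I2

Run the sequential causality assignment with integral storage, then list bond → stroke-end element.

#2 |Sf1  (source Sf1 imposes f)
#4 |J1  (Se1 fixes effort; stroke away)
#3 |I1  (I1 integral (f out))
#0 |J1  (J1: bond 3 brought flow, rest push out)
#1 |J2  (GY GY1: same side as bond 0)
#5 |I2  (J2 effort already set via bond 1)

β0 |J1
β1 |J2
β2 |Sf1
β3 |I1
β4 |J1
β5 |I2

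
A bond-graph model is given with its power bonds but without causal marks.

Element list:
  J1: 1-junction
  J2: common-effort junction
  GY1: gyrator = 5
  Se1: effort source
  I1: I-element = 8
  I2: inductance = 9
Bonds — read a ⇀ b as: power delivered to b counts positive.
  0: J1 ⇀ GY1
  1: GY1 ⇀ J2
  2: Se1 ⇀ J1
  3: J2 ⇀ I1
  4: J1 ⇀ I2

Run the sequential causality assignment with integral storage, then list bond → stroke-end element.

#0 stroke at J1
#1 stroke at J2
#2 stroke at J1
#3 stroke at I1
#4 stroke at I2

#2 →J1  (Se1 (Se) sets effort on bond)
#3 →I1  (I1 integral (f out))
#1 →J2  (closing 0-jn rule on J2)
#0 →J1  (GY1: gyrator matches bond 1)
#4 →I2  (J1 needs exactly one f-in)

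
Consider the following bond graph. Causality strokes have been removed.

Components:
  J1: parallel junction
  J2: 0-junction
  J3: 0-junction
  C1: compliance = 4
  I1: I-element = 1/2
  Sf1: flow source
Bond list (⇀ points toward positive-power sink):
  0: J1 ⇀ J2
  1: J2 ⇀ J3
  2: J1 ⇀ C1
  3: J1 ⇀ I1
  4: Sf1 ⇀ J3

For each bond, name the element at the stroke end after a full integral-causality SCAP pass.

bond 4 stroke at Sf1  (Sf1: flow source, stroke at near end)
bond 1 stroke at J3  (J3: last free bond brings effort in)
bond 0 stroke at J2  (closing 0-jn rule on J2)
bond 2 stroke at J1  (prefer integral on C1)
bond 3 stroke at I1  (0-jn J1 has e-setter on 2)

bond 0 →J2
bond 1 →J3
bond 2 →J1
bond 3 →I1
bond 4 →Sf1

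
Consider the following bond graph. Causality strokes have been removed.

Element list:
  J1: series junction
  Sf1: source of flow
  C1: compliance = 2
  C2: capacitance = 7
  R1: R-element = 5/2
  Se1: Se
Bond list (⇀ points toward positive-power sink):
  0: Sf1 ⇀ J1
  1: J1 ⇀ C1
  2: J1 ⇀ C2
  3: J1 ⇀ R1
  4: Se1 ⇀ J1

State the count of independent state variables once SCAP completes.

2  (C1, C2 all integral)

bond 0 |Sf1  (Sf1: flow source, stroke at near end)
bond 4 |J1  (Se1 (Se) sets effort on bond)
bond 1 |J1  (common-f at J1 fixed by 0)
bond 2 |J1  (J1 flow already set via bond 0)
bond 3 |J1  (J1 flow already set via bond 0)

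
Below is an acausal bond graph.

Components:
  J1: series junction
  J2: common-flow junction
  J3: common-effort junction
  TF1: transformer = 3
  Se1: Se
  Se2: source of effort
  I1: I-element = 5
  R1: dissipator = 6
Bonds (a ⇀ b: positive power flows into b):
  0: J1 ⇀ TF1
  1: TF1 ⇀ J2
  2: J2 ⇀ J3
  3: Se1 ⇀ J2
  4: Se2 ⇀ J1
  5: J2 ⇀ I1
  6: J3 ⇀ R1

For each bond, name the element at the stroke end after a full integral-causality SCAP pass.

b3 |J2  (source Se1 imposes e)
b4 |J1  (source Se2 imposes e)
b0 |TF1  (only one flow-in slot at J1)
b1 |J2  (TF TF1: opposite of bond 0)
b5 |I1  (I1 integral (f out))
b2 |J2  (1-jn J2 has f-setter on 5)
b6 |J3  (closing 0-jn rule on J3)

#0 →TF1
#1 →J2
#2 →J2
#3 →J2
#4 →J1
#5 →I1
#6 →J3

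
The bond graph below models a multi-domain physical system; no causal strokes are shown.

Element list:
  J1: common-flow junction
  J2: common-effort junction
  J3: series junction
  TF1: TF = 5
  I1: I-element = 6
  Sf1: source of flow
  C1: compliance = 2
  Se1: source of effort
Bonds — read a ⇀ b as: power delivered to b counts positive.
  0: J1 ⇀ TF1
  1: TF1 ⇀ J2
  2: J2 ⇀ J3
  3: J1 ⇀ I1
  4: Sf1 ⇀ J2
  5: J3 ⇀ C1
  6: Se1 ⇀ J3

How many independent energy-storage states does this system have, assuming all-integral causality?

β4 stroke at Sf1  (Sf1 (Sf) sets flow on bond)
β6 stroke at J3  (Se1 (Se) sets effort on bond)
β3 stroke at I1  (I1: I, integral causality)
β0 stroke at J1  (J1 flow already set via bond 3)
β1 stroke at TF1  (through TF1, causality passes straight; one stroke at TF1)
β2 stroke at J2  (closing 0-jn rule on J2)
β5 stroke at J3  (common-f at J3 fixed by 2)

2  (C1, I1 all integral)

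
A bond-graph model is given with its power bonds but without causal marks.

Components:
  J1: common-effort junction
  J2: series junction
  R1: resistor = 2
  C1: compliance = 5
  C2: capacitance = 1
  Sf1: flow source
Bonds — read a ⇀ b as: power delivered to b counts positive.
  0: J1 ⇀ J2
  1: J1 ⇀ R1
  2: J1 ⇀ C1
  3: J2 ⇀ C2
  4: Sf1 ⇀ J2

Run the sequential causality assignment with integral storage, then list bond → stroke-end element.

b4 stroke at Sf1  (Sf1 (Sf) sets flow on bond)
b0 stroke at J2  (common-f at J2 fixed by 4)
b3 stroke at J2  (J2: bond 4 brought flow, rest push out)
b2 stroke at J1  (prefer integral on C1)
b1 stroke at R1  (J1: bond 2 brought effort, rest push out)

β0 →J2
β1 →R1
β2 →J1
β3 →J2
β4 →Sf1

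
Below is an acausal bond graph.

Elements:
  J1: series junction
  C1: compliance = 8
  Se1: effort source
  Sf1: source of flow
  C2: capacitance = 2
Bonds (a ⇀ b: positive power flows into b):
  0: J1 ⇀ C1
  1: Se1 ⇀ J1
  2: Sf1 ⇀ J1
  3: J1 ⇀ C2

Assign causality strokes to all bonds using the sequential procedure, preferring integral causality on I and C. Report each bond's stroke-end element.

b0 stroke→J1
b1 stroke→J1
b2 stroke→Sf1
b3 stroke→J1

β1 |J1  (Se1 (Se) sets effort on bond)
β2 |Sf1  (Sf1 fixes flow; stroke at Sf1)
β0 |J1  (J1: bond 2 brought flow, rest push out)
β3 |J1  (1-jn J1 has f-setter on 2)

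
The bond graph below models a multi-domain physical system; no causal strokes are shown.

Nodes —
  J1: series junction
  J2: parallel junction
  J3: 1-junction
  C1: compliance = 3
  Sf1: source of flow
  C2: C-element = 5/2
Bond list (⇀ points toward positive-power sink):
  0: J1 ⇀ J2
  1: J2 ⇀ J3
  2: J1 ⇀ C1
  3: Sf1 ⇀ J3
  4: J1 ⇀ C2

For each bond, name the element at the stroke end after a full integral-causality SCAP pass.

β3 |Sf1  (Sf1 (Sf) sets flow on bond)
β1 |J3  (J3: bond 3 brought flow, rest push out)
β0 |J2  (J2 needs exactly one e-in)
β2 |J1  (J1: bond 0 brought flow, rest push out)
β4 |J1  (J1: bond 0 brought flow, rest push out)

b0 stroke→J2
b1 stroke→J3
b2 stroke→J1
b3 stroke→Sf1
b4 stroke→J1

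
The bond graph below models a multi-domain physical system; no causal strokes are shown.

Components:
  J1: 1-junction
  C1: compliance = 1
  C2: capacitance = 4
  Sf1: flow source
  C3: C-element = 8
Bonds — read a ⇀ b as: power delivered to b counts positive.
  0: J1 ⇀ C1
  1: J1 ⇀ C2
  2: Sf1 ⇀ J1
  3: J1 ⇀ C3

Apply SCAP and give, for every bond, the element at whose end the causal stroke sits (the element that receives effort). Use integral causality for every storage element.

b2 stroke→Sf1  (source Sf1 imposes f)
b0 stroke→J1  (J1 flow already set via bond 2)
b1 stroke→J1  (1-jn J1 has f-setter on 2)
b3 stroke→J1  (common-f at J1 fixed by 2)

β0 →J1
β1 →J1
β2 →Sf1
β3 →J1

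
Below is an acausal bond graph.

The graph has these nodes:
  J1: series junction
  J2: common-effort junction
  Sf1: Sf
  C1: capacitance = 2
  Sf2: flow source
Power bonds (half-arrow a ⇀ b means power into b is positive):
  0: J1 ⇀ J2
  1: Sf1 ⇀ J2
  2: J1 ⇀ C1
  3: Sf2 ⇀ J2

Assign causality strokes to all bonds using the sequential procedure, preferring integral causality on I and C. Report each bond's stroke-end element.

b1 stroke→Sf1  (Sf1 fixes flow; stroke at Sf1)
b3 stroke→Sf2  (Sf2 (Sf) sets flow on bond)
b0 stroke→J2  (only one effort-in slot at J2)
b2 stroke→J1  (1-jn J1 has f-setter on 0)

β0 stroke→J2
β1 stroke→Sf1
β2 stroke→J1
β3 stroke→Sf2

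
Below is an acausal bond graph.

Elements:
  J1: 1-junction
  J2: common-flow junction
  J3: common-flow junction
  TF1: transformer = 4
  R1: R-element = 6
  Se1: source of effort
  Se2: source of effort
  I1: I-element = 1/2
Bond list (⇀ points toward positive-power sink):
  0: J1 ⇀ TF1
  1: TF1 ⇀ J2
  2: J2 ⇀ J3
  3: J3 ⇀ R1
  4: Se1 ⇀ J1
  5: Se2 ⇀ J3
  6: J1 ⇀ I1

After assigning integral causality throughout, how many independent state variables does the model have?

β4 stroke at J1  (Se1 (Se) sets effort on bond)
β5 stroke at J3  (source Se2 imposes e)
β6 stroke at I1  (prefer integral on I1)
β0 stroke at J1  (J1: bond 6 brought flow, rest push out)
β1 stroke at TF1  (TF TF1: opposite of bond 0)
β2 stroke at J2  (1-jn J2 has f-setter on 1)
β3 stroke at J3  (J3: bond 2 brought flow, rest push out)

1  (I1 all integral)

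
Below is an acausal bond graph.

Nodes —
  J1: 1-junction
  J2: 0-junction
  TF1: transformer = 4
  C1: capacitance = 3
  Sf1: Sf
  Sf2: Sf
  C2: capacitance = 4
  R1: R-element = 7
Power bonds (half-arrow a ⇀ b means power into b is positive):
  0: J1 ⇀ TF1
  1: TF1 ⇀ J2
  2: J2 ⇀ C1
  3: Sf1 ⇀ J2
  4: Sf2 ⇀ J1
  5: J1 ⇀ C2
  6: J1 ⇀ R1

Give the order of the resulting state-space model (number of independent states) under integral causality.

2  (C1, C2 all integral)

β3 |Sf1  (Sf1: flow source, stroke at near end)
β4 |Sf2  (Sf2 (Sf) sets flow on bond)
β0 |J1  (1-jn J1 has f-setter on 4)
β5 |J1  (J1 flow already set via bond 4)
β6 |J1  (common-f at J1 fixed by 4)
β1 |TF1  (TF1 one-in-one-out from 0)
β2 |J2  (only one effort-in slot at J2)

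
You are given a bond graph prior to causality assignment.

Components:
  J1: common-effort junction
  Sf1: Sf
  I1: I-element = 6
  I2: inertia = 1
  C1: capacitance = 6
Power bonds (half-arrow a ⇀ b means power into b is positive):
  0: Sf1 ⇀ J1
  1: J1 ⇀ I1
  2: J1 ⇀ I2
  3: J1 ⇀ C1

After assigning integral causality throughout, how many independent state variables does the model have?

β0 →Sf1  (Sf1: flow source, stroke at near end)
β1 →I1  (I1 outputs flow p/I1)
β2 →I2  (I2: I, integral causality)
β3 →J1  (closing 0-jn rule on J1)

3  (C1, I1, I2 all integral)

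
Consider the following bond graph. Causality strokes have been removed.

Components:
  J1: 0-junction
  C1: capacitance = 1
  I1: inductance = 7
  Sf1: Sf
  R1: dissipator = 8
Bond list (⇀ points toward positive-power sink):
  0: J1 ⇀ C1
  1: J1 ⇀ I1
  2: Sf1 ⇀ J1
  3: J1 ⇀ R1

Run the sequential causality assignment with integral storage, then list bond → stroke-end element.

β0 |J1
β1 |I1
β2 |Sf1
β3 |R1

b2 →Sf1  (Sf1: flow source, stroke at near end)
b0 →J1  (prefer integral on C1)
b1 →I1  (J1: bond 0 brought effort, rest push out)
b3 →R1  (common-e at J1 fixed by 0)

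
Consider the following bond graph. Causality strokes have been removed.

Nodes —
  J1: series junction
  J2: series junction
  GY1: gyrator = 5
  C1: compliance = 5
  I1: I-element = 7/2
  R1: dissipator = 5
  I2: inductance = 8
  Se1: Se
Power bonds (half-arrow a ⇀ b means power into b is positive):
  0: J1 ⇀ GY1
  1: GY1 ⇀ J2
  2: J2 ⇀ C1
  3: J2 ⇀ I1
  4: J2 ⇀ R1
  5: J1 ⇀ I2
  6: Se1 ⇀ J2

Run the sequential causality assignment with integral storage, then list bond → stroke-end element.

b0 →J1
b1 →J2
b2 →J2
b3 →I1
b4 →J2
b5 →I2
b6 →J2

b6 stroke at J2  (Se1 fixes effort; stroke away)
b2 stroke at J2  (C1 integral (e out))
b3 stroke at I1  (prefer integral on I1)
b1 stroke at J2  (common-f at J2 fixed by 3)
b4 stroke at J2  (J2: bond 3 brought flow, rest push out)
b0 stroke at J1  (GY1: gyrator matches bond 1)
b5 stroke at I2  (only one flow-in slot at J1)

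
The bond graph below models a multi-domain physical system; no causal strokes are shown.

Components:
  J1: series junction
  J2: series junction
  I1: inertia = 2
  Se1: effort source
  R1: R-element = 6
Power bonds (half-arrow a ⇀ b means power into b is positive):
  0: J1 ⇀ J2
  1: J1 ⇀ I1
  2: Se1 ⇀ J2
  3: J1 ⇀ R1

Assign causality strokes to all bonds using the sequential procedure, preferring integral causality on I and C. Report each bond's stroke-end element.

#2 stroke→J2  (Se1 fixes effort; stroke away)
#0 stroke→J1  (J2 needs exactly one f-in)
#1 stroke→I1  (prefer integral on I1)
#3 stroke→J1  (common-f at J1 fixed by 1)

b0 stroke at J1
b1 stroke at I1
b2 stroke at J2
b3 stroke at J1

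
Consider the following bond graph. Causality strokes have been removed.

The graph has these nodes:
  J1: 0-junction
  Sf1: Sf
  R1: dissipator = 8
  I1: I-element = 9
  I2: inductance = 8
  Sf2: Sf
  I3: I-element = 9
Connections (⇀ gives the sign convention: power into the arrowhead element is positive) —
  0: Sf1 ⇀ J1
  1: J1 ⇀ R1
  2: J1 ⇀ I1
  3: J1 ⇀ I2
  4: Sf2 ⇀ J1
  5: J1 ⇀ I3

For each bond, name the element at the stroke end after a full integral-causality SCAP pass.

b0 stroke at Sf1  (Sf1 fixes flow; stroke at Sf1)
b4 stroke at Sf2  (Sf2 (Sf) sets flow on bond)
b2 stroke at I1  (I1: I, integral causality)
b3 stroke at I2  (prefer integral on I2)
b5 stroke at I3  (I3 outputs flow p/I3)
b1 stroke at J1  (only one effort-in slot at J1)

b0 stroke→Sf1
b1 stroke→J1
b2 stroke→I1
b3 stroke→I2
b4 stroke→Sf2
b5 stroke→I3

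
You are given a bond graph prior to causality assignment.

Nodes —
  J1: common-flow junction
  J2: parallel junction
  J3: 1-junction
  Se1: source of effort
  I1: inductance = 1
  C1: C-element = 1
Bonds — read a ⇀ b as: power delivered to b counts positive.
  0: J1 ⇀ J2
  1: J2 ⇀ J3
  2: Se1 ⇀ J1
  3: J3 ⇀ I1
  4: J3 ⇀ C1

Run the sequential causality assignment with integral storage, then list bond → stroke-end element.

β2 |J1  (Se1 (Se) sets effort on bond)
β0 |J2  (J1: last free bond brings flow in)
β1 |J3  (J2: bond 0 brought effort, rest push out)
β3 |I1  (I1 integral (f out))
β4 |J3  (J3: bond 3 brought flow, rest push out)

b0 stroke at J2
b1 stroke at J3
b2 stroke at J1
b3 stroke at I1
b4 stroke at J3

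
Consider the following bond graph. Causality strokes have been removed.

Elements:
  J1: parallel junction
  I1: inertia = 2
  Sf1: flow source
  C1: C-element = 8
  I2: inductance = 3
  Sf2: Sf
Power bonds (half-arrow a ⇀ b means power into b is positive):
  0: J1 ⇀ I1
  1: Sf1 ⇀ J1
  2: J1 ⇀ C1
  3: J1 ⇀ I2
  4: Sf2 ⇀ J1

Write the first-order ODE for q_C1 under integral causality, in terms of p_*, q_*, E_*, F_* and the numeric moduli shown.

dq_C1/dt = F_Sf1 + F_Sf2 - p_I1/2 - p_I2/3

b1 stroke→Sf1  (Sf1 (Sf) sets flow on bond)
b4 stroke→Sf2  (Sf2 fixes flow; stroke at Sf2)
b0 stroke→I1  (I1 outputs flow p/I1)
b2 stroke→J1  (C1 outputs effort q/C1)
b3 stroke→I2  (0-jn J1 has e-setter on 2)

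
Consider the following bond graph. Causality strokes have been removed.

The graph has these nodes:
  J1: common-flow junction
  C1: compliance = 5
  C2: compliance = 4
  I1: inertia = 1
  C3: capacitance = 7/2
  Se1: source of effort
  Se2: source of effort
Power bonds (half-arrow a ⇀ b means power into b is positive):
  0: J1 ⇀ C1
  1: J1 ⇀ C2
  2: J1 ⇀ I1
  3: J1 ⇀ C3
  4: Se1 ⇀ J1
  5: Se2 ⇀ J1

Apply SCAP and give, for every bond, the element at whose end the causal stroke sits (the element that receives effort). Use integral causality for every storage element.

b4 |J1  (Se1: effort source, stroke at far end)
b5 |J1  (Se2: effort source, stroke at far end)
b0 |J1  (C1 integral (e out))
b1 |J1  (C2 integral (e out))
b2 |I1  (I1: I, integral causality)
b3 |J1  (J1 flow already set via bond 2)

β0 stroke at J1
β1 stroke at J1
β2 stroke at I1
β3 stroke at J1
β4 stroke at J1
β5 stroke at J1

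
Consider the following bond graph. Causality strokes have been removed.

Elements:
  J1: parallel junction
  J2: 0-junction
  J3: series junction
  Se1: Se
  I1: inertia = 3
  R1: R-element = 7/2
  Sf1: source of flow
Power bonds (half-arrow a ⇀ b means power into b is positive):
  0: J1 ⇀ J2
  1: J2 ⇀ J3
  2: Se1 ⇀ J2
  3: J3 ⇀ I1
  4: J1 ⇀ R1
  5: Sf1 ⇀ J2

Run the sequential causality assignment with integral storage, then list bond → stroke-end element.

bond 2 stroke at J2  (Se1 fixes effort; stroke away)
bond 5 stroke at Sf1  (Sf1 fixes flow; stroke at Sf1)
bond 0 stroke at J1  (J2 effort already set via bond 2)
bond 1 stroke at J3  (0-jn J2 has e-setter on 2)
bond 3 stroke at I1  (only one flow-in slot at J3)
bond 4 stroke at R1  (J1: bond 0 brought effort, rest push out)

β0 stroke→J1
β1 stroke→J3
β2 stroke→J2
β3 stroke→I1
β4 stroke→R1
β5 stroke→Sf1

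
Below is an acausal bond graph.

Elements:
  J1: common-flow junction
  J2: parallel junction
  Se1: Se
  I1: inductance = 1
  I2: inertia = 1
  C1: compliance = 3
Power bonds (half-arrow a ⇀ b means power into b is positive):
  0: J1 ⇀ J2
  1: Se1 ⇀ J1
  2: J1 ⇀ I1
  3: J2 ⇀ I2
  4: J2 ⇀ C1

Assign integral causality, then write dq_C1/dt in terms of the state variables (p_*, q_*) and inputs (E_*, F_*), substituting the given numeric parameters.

bond 1 |J1  (Se1 fixes effort; stroke away)
bond 2 |I1  (I1: I, integral causality)
bond 0 |J1  (common-f at J1 fixed by 2)
bond 3 |I2  (I2: I, integral causality)
bond 4 |J2  (J2 needs exactly one e-in)

dq_C1/dt = p_I1 - p_I2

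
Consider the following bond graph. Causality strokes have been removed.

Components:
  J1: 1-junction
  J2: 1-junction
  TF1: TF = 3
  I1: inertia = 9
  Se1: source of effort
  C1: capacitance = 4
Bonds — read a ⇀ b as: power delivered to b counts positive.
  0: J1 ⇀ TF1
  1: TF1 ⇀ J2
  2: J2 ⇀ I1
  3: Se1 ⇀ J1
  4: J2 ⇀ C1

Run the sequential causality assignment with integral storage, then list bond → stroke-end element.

#0 |TF1
#1 |J2
#2 |I1
#3 |J1
#4 |J2

b3 stroke at J1  (Se1 fixes effort; stroke away)
b0 stroke at TF1  (J1: last free bond brings flow in)
b1 stroke at J2  (TF1 one-in-one-out from 0)
b2 stroke at I1  (prefer integral on I1)
b4 stroke at J2  (J2: bond 2 brought flow, rest push out)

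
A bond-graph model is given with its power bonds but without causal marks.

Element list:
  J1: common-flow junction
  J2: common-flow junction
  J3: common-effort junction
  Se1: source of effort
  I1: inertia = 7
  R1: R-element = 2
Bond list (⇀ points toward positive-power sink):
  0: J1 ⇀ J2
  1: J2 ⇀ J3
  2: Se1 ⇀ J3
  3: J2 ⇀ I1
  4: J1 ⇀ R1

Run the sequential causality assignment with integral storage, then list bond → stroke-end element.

β2 |J3  (Se1 (Se) sets effort on bond)
β1 |J2  (0-jn J3 has e-setter on 2)
β3 |I1  (I1 outputs flow p/I1)
β0 |J2  (1-jn J2 has f-setter on 3)
β4 |J1  (J1 flow already set via bond 0)

bond 0 stroke→J2
bond 1 stroke→J2
bond 2 stroke→J3
bond 3 stroke→I1
bond 4 stroke→J1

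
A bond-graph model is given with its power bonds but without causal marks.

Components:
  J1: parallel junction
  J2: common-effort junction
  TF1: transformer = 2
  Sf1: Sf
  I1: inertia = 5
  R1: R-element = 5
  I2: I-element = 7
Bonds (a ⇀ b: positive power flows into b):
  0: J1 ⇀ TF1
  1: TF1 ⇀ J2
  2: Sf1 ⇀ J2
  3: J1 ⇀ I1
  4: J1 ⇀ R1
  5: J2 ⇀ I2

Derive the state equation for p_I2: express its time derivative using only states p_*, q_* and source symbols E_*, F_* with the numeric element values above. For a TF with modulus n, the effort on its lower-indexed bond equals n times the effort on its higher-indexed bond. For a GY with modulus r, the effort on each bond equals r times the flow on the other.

dp_I2/dt = 5*F_Sf1/4 - p_I1/2 - 5*p_I2/28

b2 stroke at Sf1  (Sf1 fixes flow; stroke at Sf1)
b3 stroke at I1  (I1 integral (f out))
b5 stroke at I2  (I2 outputs flow p/I2)
b1 stroke at J2  (closing 0-jn rule on J2)
b0 stroke at TF1  (through TF1, causality passes straight; one stroke at TF1)
b4 stroke at J1  (closing 0-jn rule on J1)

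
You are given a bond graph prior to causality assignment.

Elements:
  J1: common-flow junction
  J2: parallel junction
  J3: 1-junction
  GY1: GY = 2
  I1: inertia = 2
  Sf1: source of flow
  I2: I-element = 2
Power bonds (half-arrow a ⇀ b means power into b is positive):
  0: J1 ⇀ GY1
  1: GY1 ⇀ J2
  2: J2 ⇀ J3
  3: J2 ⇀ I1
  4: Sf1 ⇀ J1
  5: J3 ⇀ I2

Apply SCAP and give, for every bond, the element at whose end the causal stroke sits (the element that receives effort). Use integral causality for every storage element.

#4 stroke at Sf1  (Sf1: flow source, stroke at near end)
#0 stroke at J1  (J1 flow already set via bond 4)
#1 stroke at J2  (GY1 both-in/both-out from 0)
#2 stroke at J3  (common-e at J2 fixed by 1)
#3 stroke at I1  (0-jn J2 has e-setter on 1)
#5 stroke at I2  (J3: last free bond brings flow in)

#0 |J1
#1 |J2
#2 |J3
#3 |I1
#4 |Sf1
#5 |I2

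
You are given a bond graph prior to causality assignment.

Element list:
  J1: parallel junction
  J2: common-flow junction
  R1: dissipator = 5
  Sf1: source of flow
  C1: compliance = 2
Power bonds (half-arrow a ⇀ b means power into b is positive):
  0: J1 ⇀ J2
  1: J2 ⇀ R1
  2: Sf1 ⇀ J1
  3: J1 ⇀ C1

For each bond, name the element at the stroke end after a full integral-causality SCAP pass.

#2 |Sf1  (Sf1 (Sf) sets flow on bond)
#3 |J1  (C1: C, integral causality)
#0 |J2  (0-jn J1 has e-setter on 3)
#1 |R1  (J2: last free bond brings flow in)

bond 0 stroke→J2
bond 1 stroke→R1
bond 2 stroke→Sf1
bond 3 stroke→J1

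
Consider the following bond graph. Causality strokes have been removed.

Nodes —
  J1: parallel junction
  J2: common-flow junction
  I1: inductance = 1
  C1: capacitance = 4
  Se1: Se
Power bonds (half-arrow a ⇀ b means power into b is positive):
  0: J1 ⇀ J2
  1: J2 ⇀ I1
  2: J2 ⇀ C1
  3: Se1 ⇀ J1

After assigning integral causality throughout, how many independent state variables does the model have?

2  (C1, I1 all integral)

b3 stroke→J1  (Se1 fixes effort; stroke away)
b0 stroke→J2  (common-e at J1 fixed by 3)
b1 stroke→I1  (I1 outputs flow p/I1)
b2 stroke→J2  (J2: bond 1 brought flow, rest push out)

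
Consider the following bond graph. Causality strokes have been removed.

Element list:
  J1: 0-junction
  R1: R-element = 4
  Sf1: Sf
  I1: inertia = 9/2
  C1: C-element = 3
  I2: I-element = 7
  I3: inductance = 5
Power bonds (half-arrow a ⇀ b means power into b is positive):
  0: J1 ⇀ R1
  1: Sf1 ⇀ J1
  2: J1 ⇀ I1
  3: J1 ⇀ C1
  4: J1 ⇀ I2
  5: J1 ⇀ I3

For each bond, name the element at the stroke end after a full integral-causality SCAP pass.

β0 stroke at R1
β1 stroke at Sf1
β2 stroke at I1
β3 stroke at J1
β4 stroke at I2
β5 stroke at I3

bond 1 stroke at Sf1  (Sf1: flow source, stroke at near end)
bond 2 stroke at I1  (I1: I, integral causality)
bond 3 stroke at J1  (C1 integral (e out))
bond 0 stroke at R1  (0-jn J1 has e-setter on 3)
bond 4 stroke at I2  (0-jn J1 has e-setter on 3)
bond 5 stroke at I3  (0-jn J1 has e-setter on 3)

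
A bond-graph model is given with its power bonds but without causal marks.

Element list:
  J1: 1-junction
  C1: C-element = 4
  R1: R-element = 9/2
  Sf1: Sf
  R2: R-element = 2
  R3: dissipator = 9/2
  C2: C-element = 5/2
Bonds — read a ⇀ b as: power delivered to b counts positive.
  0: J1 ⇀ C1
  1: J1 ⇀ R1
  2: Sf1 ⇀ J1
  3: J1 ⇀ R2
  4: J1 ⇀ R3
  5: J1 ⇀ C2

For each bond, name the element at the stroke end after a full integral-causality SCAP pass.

β2 stroke at Sf1  (Sf1 fixes flow; stroke at Sf1)
β0 stroke at J1  (common-f at J1 fixed by 2)
β1 stroke at J1  (J1 flow already set via bond 2)
β3 stroke at J1  (common-f at J1 fixed by 2)
β4 stroke at J1  (J1: bond 2 brought flow, rest push out)
β5 stroke at J1  (1-jn J1 has f-setter on 2)

b0 |J1
b1 |J1
b2 |Sf1
b3 |J1
b4 |J1
b5 |J1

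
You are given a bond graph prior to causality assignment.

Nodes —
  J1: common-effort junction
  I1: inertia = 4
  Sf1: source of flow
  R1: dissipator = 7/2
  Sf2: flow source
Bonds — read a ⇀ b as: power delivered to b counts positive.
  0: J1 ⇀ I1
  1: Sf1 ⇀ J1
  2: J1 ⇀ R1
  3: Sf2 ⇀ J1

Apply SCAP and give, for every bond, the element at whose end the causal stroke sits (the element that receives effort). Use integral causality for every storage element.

β1 stroke→Sf1  (Sf1: flow source, stroke at near end)
β3 stroke→Sf2  (source Sf2 imposes f)
β0 stroke→I1  (I1: I, integral causality)
β2 stroke→J1  (J1 needs exactly one e-in)

b0 stroke→I1
b1 stroke→Sf1
b2 stroke→J1
b3 stroke→Sf2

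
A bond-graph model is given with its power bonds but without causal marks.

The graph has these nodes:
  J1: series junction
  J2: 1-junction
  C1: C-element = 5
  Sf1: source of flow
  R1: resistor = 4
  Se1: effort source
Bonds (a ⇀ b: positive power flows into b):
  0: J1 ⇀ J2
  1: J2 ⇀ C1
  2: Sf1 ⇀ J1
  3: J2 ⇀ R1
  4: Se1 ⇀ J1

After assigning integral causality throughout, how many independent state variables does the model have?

b2 |Sf1  (source Sf1 imposes f)
b4 |J1  (Se1 (Se) sets effort on bond)
b0 |J1  (1-jn J1 has f-setter on 2)
b1 |J2  (J2 flow already set via bond 0)
b3 |J2  (common-f at J2 fixed by 0)

1  (C1 all integral)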